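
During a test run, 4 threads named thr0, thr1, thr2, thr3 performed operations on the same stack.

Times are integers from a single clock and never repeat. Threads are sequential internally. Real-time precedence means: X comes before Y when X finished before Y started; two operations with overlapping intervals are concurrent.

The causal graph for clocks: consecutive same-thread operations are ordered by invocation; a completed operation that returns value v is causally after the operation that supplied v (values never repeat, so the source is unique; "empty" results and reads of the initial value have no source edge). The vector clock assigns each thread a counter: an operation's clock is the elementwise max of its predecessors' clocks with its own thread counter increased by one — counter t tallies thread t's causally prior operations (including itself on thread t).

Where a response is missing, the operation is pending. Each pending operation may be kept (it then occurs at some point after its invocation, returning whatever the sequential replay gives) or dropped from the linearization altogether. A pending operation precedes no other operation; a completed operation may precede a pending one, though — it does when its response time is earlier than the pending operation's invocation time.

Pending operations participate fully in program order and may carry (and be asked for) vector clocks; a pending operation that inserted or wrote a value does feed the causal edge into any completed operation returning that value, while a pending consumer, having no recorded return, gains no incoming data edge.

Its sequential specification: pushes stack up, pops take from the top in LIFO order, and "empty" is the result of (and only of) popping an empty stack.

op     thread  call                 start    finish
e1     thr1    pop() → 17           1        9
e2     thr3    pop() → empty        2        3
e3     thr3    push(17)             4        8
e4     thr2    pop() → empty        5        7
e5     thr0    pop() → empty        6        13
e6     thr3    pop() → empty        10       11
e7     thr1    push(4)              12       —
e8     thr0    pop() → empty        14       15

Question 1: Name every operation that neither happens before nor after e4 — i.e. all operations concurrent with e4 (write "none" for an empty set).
e4 runs from 5 to 7; window-overlapping ops are concurrent
e1 [1,9]: concurrent
e2 [2,3]: before
e3 [4,8]: concurrent
e5 [6,13]: concurrent
e6 [10,11]: after
e7 [12,…): after
e8 [14,15]: after

e1, e3, e5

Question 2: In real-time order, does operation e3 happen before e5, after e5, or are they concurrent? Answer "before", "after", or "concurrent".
e3 spans [4,8], e5 spans [6,13]
the intervals overlap in both directions

concurrent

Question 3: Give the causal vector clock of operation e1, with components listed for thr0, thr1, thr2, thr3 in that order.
e2 (invocation 2): nothing precedes it; thr3's component alone gives (0, 0, 0, 1)
e4 (invocation 5): nothing precedes it; thr2's component alone gives (0, 0, 1, 0)
e5 (invocation 6): nothing precedes it; thr0's component alone gives (1, 0, 0, 0)
VC(e3, invoked at 4): max of VC(e2)=(0, 0, 0, 1), then +1 on thread thr3 → (0, 0, 0, 2)
VC(e8, invoked at 14): max of VC(e5)=(1, 0, 0, 0), then +1 on thread thr0 → (2, 0, 0, 0)
VC(e6, invoked at 10): max of VC(e3)=(0, 0, 0, 2), then +1 on thread thr3 → (0, 0, 0, 3)
VC(e1, invoked at 1): max of VC(e3)=(0, 0, 0, 2), then +1 on thread thr1 → (0, 1, 0, 2)
VC(e7, invoked at 12): max of VC(e1)=(0, 1, 0, 2), then +1 on thread thr1 → (0, 2, 0, 2)
target: VC(e1) = (0, 1, 0, 2)

(0, 1, 0, 2)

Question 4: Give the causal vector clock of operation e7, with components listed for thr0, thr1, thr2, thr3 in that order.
VC(e2, invoked at 2): no causal predecessors; +1 on thr3 → (0, 0, 0, 1)
VC(e4, invoked at 5): no causal predecessors; +1 on thr2 → (0, 0, 1, 0)
VC(e5, invoked at 6): no causal predecessors; +1 on thr0 → (1, 0, 0, 0)
e3 (invocation 4): componentwise max over VC(e2)=(0, 0, 0, 1), +1 at thr3, giving (0, 0, 0, 2)
e8 (invocation 14): componentwise max over VC(e5)=(1, 0, 0, 0), +1 at thr0, giving (2, 0, 0, 0)
e6 (invocation 10): componentwise max over VC(e3)=(0, 0, 0, 2), +1 at thr3, giving (0, 0, 0, 3)
e1 (invocation 1): componentwise max over VC(e3)=(0, 0, 0, 2), +1 at thr1, giving (0, 1, 0, 2)
e7 (invocation 12): componentwise max over VC(e1)=(0, 1, 0, 2), +1 at thr1, giving (0, 2, 0, 2)
target: VC(e7) = (0, 2, 0, 2)

(0, 2, 0, 2)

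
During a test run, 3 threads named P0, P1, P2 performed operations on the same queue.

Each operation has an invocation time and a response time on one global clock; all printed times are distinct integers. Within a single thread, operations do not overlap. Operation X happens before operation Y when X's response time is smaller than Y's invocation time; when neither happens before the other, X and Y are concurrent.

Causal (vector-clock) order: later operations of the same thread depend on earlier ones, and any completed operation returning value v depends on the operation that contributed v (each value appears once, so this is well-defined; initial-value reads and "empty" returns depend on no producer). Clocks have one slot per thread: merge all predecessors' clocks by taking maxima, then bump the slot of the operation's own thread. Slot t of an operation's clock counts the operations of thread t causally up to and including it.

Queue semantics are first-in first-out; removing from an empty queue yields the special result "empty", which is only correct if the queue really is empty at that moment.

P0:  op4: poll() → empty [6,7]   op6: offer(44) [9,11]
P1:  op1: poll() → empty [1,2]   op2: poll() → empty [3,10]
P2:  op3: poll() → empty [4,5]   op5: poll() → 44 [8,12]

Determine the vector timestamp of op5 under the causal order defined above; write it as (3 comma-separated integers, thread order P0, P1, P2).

invoked at 4, op3 has no predecessors; its own P2 bump gives (0, 0, 1)
invoked at 1, op1 has no predecessors; its own P1 bump gives (0, 1, 0)
invoked at 6, op4 has no predecessors; its own P0 bump gives (1, 0, 0)
op2 (invocation 3): componentwise max over VC(op1)=(0, 1, 0), +1 at P1, giving (0, 2, 0)
op6 (invocation 9): componentwise max over VC(op4)=(1, 0, 0), +1 at P0, giving (2, 0, 0)
op5 (invocation 8): componentwise max over VC(op3)=(0, 0, 1), VC(op6)=(2, 0, 0), +1 at P2, giving (2, 0, 2)
target: VC(op5) = (2, 0, 2)

(2, 0, 2)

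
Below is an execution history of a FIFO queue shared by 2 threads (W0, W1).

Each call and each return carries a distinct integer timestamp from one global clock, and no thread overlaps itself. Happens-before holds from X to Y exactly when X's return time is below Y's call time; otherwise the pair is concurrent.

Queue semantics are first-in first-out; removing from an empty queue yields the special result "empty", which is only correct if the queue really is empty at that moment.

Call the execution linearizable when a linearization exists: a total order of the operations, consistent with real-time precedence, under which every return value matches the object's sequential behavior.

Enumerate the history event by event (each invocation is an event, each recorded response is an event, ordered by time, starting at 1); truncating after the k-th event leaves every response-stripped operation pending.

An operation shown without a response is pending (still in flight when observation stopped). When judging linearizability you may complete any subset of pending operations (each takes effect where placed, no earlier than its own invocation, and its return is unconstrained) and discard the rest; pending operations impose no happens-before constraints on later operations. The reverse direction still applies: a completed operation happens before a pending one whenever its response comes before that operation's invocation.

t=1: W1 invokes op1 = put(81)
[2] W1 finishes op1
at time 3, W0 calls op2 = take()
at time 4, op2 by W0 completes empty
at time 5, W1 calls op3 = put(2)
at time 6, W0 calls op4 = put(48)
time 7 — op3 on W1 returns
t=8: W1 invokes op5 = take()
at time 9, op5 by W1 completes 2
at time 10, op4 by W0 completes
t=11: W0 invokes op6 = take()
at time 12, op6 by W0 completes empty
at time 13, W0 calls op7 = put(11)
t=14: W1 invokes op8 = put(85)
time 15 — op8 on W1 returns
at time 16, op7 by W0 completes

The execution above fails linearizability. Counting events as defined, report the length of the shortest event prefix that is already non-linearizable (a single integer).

events 1..3 are still linearizable — one witness is op1:
after step 1 (op1 put(81)): queue <81>
event 4 — op2's response, time 4 — after it, nothing linearizes
e.g. op1, op2: illegal at step 2, since op2 take() → empty cannot apply there

4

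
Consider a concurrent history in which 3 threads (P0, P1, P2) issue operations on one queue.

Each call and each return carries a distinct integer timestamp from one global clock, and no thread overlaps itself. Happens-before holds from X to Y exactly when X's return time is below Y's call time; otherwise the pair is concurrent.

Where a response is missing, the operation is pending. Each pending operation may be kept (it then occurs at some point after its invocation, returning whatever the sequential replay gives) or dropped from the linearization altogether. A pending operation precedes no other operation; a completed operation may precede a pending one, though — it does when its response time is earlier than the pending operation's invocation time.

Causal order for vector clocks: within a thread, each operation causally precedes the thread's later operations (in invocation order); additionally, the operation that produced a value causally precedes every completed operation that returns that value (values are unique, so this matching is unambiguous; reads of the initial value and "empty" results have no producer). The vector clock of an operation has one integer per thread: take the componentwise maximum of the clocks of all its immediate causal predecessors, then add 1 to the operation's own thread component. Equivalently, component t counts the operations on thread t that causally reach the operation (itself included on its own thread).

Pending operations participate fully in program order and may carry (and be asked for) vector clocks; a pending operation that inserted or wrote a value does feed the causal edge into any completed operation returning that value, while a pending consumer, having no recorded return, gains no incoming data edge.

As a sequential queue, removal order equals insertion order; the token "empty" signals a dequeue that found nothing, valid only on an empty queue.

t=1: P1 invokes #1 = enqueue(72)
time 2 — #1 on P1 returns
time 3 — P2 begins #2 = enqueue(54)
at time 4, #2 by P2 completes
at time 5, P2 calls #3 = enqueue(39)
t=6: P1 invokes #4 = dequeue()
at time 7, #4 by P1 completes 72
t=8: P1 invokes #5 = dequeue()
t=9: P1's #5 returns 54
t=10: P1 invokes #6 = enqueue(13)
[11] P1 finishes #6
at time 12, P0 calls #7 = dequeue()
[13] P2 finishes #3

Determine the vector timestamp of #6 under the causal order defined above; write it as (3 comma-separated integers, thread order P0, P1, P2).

root op #2, invoked 3: fresh clock plus P2's own tick → (0, 0, 1)
root op #1, invoked 1: fresh clock plus P1's own tick → (0, 1, 0)
root op #7, invoked 12: fresh clock plus P0's own tick → (1, 0, 0)
from VC(#2)=(0, 0, 1), #3 (invoked 5) maxes components and bumps P2 → (0, 0, 2)
from VC(#1)=(0, 1, 0), #4 (invoked 6) maxes components and bumps P1 → (0, 2, 0)
from VC(#2)=(0, 0, 1), VC(#4)=(0, 2, 0), #5 (invoked 8) maxes components and bumps P1 → (0, 3, 1)
from VC(#5)=(0, 3, 1), #6 (invoked 10) maxes components and bumps P1 → (0, 4, 1)
target: VC(#6) = (0, 4, 1)

(0, 4, 1)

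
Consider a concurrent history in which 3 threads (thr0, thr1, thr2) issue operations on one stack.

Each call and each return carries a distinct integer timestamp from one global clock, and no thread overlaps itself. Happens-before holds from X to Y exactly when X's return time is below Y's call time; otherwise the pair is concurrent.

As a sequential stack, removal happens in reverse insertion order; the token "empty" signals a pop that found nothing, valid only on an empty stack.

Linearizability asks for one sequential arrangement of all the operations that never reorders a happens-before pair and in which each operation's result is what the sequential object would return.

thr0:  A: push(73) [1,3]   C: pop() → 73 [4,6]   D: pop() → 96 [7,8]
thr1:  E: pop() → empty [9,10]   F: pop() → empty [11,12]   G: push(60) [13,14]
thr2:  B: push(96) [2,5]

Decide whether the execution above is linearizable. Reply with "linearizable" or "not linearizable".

linearizable

a witness: A, C, B, D, E, F, G
after step 1 (A push(73)): stack <73>
after step 2 (C pop() → 73): stack <>
after step 3 (B push(96)): stack <96>
after step 4 (D pop() → 96): stack <>
after step 5 (E pop() → empty): stack <>
after step 6 (F pop() → empty): stack <>
after step 7 (G push(60)): stack <60>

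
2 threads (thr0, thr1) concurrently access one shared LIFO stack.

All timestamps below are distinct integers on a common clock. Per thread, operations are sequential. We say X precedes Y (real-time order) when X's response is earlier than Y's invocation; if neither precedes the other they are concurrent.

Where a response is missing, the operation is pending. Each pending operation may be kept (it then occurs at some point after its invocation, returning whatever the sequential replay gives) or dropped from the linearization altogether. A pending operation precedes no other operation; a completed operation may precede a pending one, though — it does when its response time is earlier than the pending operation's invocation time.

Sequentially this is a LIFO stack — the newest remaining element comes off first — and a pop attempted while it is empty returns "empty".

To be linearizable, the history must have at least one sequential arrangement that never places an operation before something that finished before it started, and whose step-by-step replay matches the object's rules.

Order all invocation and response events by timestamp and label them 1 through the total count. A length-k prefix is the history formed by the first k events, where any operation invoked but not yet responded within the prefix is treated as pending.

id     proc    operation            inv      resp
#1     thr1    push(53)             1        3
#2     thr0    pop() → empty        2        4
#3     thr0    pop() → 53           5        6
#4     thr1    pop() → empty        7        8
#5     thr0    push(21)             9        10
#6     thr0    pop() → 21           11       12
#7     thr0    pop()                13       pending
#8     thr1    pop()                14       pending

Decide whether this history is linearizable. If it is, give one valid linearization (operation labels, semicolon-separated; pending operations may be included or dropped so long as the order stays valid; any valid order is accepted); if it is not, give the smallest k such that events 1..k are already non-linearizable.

step 1: #2 pop() → empty — stack <>
step 2: #1 push(53) — stack <53>
step 3: #3 pop() → 53 — stack <>
step 4: #4 pop() → empty — stack <>
step 5: #5 push(21) — stack <21>
step 6: #6 pop() → 21 — stack <>

linearizable — witness: #2; #1; #3; #4; #5; #6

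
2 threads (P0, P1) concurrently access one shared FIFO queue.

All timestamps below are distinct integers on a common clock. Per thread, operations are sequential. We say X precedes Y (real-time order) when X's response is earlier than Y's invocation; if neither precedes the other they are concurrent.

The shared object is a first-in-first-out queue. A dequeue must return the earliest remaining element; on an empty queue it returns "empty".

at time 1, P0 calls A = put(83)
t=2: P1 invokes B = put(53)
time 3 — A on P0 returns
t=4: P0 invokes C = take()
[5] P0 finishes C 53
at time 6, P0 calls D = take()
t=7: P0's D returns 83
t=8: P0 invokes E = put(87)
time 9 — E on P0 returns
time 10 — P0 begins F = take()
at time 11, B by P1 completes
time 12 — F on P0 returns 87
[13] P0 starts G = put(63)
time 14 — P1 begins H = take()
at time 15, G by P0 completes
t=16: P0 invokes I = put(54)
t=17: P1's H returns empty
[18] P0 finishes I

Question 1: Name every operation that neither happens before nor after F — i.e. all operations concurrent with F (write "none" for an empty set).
Answer: B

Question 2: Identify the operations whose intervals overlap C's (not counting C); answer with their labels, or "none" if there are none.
Answer: B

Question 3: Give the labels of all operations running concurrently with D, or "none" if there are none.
Answer: B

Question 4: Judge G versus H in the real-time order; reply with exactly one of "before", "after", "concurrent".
Answer: concurrent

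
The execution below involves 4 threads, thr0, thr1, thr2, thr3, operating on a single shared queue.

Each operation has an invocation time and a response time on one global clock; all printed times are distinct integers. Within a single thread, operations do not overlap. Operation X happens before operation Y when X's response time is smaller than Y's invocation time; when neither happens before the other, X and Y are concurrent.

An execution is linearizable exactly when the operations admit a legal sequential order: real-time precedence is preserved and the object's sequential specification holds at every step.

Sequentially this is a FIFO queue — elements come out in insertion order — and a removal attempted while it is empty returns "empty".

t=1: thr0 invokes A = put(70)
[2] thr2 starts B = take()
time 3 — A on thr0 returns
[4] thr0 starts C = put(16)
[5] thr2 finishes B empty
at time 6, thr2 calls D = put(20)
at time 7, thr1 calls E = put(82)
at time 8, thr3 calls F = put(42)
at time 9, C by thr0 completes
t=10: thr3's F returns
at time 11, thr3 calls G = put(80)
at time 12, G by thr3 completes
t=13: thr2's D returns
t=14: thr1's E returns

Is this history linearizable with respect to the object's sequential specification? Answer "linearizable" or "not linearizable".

linearizable

one valid linearization: B, A, C, D, E, F, G
after step 1 (B take() → empty): queue <>
after step 2 (A put(70)): queue <70>
after step 3 (C put(16)): queue <70,16>
after step 4 (D put(20)): queue <70,16,20>
after step 5 (E put(82)): queue <70,16,20,82>
after step 6 (F put(42)): queue <70,16,20,82,42>
after step 7 (G put(80)): queue <70,16,20,82,42,80>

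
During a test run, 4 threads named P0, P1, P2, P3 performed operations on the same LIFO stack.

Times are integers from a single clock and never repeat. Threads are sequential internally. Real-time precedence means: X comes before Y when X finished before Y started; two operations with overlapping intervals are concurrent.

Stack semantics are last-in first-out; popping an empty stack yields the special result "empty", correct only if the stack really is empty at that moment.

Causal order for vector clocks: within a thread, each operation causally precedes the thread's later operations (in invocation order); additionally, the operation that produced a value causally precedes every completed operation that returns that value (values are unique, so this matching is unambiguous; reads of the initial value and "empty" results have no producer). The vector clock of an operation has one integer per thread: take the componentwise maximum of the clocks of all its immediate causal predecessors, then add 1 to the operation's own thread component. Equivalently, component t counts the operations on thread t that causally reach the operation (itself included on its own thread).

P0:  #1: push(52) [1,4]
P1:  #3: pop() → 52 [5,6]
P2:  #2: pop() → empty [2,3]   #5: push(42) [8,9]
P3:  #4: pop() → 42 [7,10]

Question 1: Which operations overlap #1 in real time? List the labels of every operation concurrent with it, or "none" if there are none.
#1 spans [1,4]; an op avoiding the whole window 1..4 is ordered, any other is concurrent
#2 [2,3]: concurrent
#3 [5,6]: after
#4 [7,10]: after
#5 [8,9]: after

#2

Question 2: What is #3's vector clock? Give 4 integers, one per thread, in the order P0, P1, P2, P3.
#2 (invocation 2): nothing precedes it; P2's component alone gives (0, 0, 1, 0)
#1 (invocation 1): nothing precedes it; P0's component alone gives (1, 0, 0, 0)
invoked at 8, #5 merges VC(#2)=(0, 0, 1, 0) and bumps P2's slot → (0, 0, 2, 0)
invoked at 5, #3 merges VC(#1)=(1, 0, 0, 0) and bumps P1's slot → (1, 1, 0, 0)
invoked at 7, #4 merges VC(#5)=(0, 0, 2, 0) and bumps P3's slot → (0, 0, 2, 1)
target: VC(#3) = (1, 1, 0, 0)

(1, 1, 0, 0)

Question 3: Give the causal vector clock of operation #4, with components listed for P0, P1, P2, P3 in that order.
root op #2, invoked 2: fresh clock plus P2's own tick → (0, 0, 1, 0)
root op #1, invoked 1: fresh clock plus P0's own tick → (1, 0, 0, 0)
#5, invoked 8, takes VC(#2)=(0, 0, 1, 0) under max, adds 1 for P2 → (0, 0, 2, 0)
#3, invoked 5, takes VC(#1)=(1, 0, 0, 0) under max, adds 1 for P1 → (1, 1, 0, 0)
#4, invoked 7, takes VC(#5)=(0, 0, 2, 0) under max, adds 1 for P3 → (0, 0, 2, 1)
target: VC(#4) = (0, 0, 2, 1)

(0, 0, 2, 1)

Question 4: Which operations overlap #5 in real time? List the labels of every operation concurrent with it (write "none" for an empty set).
overlap test against #5 [8,9]: concurrent iff the interval meets 8..9
#1 [1,4]: before
#2 [2,3]: before
#3 [5,6]: before
#4 [7,10]: concurrent

#4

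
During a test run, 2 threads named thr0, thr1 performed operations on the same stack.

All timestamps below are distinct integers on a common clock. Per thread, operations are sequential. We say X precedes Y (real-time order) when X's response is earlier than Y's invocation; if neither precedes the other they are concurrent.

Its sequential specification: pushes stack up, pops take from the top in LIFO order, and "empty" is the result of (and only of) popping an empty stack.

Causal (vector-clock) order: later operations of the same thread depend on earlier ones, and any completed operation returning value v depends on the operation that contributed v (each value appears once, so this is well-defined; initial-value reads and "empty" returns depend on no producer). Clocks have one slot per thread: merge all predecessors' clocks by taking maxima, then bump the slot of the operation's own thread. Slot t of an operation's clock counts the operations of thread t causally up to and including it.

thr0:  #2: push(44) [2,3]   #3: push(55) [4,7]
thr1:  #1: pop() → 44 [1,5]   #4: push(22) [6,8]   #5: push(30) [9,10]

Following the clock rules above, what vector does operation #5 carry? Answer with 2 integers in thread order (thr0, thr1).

root op #2, invoked 2: fresh clock plus thr0's own tick → (1, 0)
#1, invoked 1, takes VC(#2)=(1, 0) under max, adds 1 for thr1 → (1, 1)
#3, invoked 4, takes VC(#2)=(1, 0) under max, adds 1 for thr0 → (2, 0)
#4, invoked 6, takes VC(#1)=(1, 1) under max, adds 1 for thr1 → (1, 2)
#5, invoked 9, takes VC(#4)=(1, 2) under max, adds 1 for thr1 → (1, 3)
target: VC(#5) = (1, 3)

(1, 3)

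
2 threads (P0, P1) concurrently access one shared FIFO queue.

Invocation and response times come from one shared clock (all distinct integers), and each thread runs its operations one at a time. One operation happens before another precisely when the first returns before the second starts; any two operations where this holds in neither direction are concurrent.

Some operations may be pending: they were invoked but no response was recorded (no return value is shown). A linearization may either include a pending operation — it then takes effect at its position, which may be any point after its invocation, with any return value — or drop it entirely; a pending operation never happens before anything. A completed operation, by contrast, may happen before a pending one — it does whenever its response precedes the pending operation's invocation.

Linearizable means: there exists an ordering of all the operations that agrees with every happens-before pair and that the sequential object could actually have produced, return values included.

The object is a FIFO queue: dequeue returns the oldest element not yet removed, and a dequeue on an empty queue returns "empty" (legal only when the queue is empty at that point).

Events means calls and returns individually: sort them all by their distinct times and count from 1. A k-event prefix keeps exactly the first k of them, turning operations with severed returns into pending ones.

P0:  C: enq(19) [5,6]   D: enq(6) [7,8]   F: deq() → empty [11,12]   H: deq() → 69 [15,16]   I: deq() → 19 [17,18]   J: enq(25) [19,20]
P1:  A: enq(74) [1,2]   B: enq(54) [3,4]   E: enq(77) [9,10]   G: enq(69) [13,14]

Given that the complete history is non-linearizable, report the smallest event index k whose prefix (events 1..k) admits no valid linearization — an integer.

one valid order for events 1..11 is A, B, C, D, E:
1. A enq(74), leaving queue <74>
2. B enq(54), leaving queue <74,54>
3. C enq(19), leaving queue <74,54,19>
4. D enq(6), leaving queue <74,54,19,6>
5. E enq(77), leaving queue <74,54,19,6,77>
once event 12 joins (F's response, time 12), exhaustive search finds no witness
take A, B, C, D, E, F: step 6 already fails, because F deq() → empty cannot occur there

12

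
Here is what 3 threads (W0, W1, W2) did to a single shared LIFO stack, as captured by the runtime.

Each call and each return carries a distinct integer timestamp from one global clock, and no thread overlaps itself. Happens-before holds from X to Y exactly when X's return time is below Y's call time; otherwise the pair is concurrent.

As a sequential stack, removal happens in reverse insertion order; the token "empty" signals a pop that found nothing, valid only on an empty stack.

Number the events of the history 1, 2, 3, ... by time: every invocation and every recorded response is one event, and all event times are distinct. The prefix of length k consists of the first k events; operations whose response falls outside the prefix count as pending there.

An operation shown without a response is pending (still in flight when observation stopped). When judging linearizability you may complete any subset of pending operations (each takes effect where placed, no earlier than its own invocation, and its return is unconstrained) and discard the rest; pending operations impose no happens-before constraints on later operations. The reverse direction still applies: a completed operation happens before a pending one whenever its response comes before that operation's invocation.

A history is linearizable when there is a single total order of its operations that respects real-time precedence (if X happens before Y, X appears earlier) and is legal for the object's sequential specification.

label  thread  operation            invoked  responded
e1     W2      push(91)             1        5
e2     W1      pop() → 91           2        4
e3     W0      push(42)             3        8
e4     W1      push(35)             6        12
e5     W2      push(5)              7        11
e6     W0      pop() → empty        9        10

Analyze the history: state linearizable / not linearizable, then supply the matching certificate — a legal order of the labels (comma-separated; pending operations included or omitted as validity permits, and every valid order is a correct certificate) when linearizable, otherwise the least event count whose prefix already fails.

not linearizable — minimal violating prefix: 10 events

prefix check: 1..9 passes, 1..10 fails once e6's time-10 response joins
real-time-consistent orders of the 4 completed operations: 6 — all fail the LIFO stack replay
including or dropping the 2 pending operations (e4, e5) in any combination fails
sample order e1, e2, e3, e6 (pending dropped) stalls at step 4 — e6 pop() → empty has no legal effect
sample order e1, e3, e2, e6 (pending dropped) stalls at step 3 — e2 pop() → 91 has no legal effect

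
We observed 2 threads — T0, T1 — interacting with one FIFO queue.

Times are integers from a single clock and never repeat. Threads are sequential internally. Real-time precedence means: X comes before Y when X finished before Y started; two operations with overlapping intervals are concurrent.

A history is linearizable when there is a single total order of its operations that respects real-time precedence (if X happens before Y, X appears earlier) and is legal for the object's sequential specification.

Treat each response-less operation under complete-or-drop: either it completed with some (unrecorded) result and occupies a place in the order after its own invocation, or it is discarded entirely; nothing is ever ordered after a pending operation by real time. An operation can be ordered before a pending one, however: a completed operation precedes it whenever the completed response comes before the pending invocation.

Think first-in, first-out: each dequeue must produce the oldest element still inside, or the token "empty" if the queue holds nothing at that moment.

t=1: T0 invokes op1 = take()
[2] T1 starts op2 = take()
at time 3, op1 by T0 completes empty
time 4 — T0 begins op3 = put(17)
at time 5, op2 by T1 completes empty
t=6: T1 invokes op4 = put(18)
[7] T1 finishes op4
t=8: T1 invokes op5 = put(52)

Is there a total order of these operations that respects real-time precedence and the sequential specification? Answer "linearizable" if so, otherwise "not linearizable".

a witness: op1, op2, op3, op4
1. op1 take() → empty, leaving queue <>
2. op2 take() → empty, leaving queue <>
3. op3 put(17) (pending, included), leaving queue <17>
4. op4 put(18), leaving queue <17,18>

linearizable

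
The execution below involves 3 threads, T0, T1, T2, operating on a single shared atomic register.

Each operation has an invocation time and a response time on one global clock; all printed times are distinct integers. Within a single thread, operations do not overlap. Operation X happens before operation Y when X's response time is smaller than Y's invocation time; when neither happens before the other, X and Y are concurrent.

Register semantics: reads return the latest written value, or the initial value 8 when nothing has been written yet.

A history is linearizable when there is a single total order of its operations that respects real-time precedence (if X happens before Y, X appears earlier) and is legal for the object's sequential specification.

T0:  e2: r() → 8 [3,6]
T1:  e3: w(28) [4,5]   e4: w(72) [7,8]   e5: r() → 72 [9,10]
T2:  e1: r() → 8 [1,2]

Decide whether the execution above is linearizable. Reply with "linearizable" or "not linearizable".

linearizable

witness order: e1, e2, e3, e4, e5
step 1: e1 r() → 8 — value 8
step 2: e2 r() → 8 — value 8
step 3: e3 w(28) — value 28
step 4: e4 w(72) — value 72
step 5: e5 r() → 72 — value 72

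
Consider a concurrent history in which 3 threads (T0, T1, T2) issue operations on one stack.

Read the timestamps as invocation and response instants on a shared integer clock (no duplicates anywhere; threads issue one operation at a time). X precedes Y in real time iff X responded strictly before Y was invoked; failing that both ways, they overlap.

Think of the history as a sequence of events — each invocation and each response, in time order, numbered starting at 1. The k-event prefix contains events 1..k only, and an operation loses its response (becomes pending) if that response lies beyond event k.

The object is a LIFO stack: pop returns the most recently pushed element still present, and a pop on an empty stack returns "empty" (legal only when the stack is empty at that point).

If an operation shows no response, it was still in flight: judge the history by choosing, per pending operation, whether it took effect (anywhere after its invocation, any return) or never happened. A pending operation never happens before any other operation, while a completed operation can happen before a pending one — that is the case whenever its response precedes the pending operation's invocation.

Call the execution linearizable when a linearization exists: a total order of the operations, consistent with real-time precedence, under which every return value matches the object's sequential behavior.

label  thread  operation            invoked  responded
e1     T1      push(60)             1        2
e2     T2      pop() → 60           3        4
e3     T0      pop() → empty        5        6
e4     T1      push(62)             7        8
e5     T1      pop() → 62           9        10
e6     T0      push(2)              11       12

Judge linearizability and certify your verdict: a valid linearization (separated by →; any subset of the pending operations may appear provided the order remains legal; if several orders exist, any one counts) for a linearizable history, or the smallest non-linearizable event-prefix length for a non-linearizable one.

linearizable — witness: e1 → e2 → e3 → e4 → e5 → e6

step 1: e1 push(60) — stack <60>
step 2: e2 pop() → 60 — stack <>
step 3: e3 pop() → empty — stack <>
step 4: e4 push(62) — stack <62>
step 5: e5 pop() → 62 — stack <>
step 6: e6 push(2) — stack <2>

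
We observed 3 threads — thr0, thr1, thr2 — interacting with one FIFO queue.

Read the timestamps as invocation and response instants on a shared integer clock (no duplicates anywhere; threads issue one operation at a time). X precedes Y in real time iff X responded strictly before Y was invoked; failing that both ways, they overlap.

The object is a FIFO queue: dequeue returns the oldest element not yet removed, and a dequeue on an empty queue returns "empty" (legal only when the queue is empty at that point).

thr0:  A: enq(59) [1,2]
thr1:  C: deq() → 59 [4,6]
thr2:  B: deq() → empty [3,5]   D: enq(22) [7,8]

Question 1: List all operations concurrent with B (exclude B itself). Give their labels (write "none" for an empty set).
Answer: C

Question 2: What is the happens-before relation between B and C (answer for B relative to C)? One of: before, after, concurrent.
Answer: concurrent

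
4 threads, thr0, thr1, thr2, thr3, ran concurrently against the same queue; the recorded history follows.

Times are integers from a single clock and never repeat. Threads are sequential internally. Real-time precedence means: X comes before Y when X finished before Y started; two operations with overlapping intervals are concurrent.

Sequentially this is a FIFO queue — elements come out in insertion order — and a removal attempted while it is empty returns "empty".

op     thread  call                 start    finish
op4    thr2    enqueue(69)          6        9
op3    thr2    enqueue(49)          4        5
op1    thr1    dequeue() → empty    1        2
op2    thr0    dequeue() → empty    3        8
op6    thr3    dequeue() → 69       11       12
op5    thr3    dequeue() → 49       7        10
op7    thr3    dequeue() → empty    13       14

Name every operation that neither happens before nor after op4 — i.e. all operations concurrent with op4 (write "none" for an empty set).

op2, op5

op4 spans [6,9]; an op avoiding the whole window 6..9 is ordered, any other is concurrent
op1 [1,2]: before
op2 [3,8]: concurrent
op3 [4,5]: before
op5 [7,10]: concurrent
op6 [11,12]: after
op7 [13,14]: after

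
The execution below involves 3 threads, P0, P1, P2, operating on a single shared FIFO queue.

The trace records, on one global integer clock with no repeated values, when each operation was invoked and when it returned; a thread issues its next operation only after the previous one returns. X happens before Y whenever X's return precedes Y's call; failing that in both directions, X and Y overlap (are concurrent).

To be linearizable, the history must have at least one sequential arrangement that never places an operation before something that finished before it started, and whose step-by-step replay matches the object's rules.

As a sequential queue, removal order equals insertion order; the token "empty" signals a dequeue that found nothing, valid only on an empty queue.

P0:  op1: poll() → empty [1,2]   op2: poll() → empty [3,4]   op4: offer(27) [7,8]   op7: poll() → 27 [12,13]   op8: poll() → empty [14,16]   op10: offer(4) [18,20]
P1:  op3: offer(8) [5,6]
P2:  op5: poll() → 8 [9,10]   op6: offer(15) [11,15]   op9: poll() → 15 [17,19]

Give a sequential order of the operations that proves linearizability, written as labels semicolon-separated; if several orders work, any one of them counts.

step 1: op1 poll() → empty — queue <>
step 2: op2 poll() → empty — queue <>
step 3: op3 offer(8) — queue <8>
step 4: op4 offer(27) — queue <8,27>
step 5: op5 poll() → 8 — queue <27>
step 6: op7 poll() → 27 — queue <>
step 7: op8 poll() → empty — queue <>
step 8: op6 offer(15) — queue <15>
step 9: op9 poll() → 15 — queue <>
step 10: op10 offer(4) — queue <4>

op1; op2; op3; op4; op5; op7; op8; op6; op9; op10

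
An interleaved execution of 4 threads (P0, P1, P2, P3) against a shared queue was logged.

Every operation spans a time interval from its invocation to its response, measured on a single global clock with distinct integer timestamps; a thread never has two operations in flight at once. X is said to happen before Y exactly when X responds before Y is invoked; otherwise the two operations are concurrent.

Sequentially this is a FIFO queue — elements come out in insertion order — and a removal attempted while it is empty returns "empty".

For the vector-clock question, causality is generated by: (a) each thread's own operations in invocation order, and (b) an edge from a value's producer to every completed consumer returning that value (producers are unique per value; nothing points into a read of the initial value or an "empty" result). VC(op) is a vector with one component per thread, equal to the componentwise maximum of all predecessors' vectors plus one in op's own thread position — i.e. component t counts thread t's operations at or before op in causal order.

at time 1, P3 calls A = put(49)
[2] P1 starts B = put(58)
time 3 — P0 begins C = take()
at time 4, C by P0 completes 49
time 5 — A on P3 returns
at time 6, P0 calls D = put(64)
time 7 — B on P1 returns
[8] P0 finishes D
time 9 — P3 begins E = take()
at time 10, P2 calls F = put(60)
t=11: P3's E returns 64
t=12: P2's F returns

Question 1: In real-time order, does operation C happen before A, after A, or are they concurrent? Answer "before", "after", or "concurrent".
concurrent

C spans [3,4], A spans [1,5]
the intervals overlap in both directions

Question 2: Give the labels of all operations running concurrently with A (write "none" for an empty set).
B, C

A spans [1,5]; an op avoiding the whole window 1..5 is ordered, any other is concurrent
B [2,7]: concurrent
C [3,4]: concurrent
D [6,8]: after
E [9,11]: after
F [10,12]: after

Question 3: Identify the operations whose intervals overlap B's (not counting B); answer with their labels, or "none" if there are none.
A, C, D

B runs from 2 to 7; window-overlapping ops are concurrent
A [1,5]: concurrent
C [3,4]: concurrent
D [6,8]: concurrent
E [9,11]: after
F [10,12]: after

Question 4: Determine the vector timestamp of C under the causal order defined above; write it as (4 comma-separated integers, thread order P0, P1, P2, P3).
(1, 0, 0, 1)

A (invocation 1): nothing precedes it; P3's component alone gives (0, 0, 0, 1)
F (invocation 10): nothing precedes it; P2's component alone gives (0, 0, 1, 0)
B (invocation 2): nothing precedes it; P1's component alone gives (0, 1, 0, 0)
C, invoked 3, takes VC(A)=(0, 0, 0, 1) under max, adds 1 for P0 → (1, 0, 0, 1)
D, invoked 6, takes VC(C)=(1, 0, 0, 1) under max, adds 1 for P0 → (2, 0, 0, 1)
E, invoked 9, takes VC(A)=(0, 0, 0, 1), VC(D)=(2, 0, 0, 1) under max, adds 1 for P3 → (2, 0, 0, 2)
target: VC(C) = (1, 0, 0, 1)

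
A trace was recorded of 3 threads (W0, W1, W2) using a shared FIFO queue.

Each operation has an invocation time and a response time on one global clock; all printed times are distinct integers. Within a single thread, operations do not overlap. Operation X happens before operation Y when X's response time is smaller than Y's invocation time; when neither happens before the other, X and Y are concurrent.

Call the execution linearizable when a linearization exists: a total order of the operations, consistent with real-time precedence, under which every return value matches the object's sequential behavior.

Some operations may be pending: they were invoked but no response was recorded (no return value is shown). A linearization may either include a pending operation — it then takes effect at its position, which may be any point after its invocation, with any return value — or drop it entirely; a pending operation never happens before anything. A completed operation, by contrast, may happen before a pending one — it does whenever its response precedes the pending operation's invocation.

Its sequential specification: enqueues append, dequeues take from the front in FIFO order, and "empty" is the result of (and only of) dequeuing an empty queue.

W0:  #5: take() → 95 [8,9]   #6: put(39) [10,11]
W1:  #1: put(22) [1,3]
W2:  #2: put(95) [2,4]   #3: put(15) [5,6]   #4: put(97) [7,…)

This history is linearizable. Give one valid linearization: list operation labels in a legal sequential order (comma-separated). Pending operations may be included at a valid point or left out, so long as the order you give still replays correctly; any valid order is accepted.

#2, #1, #3, #4, #5, #6

1. #2 put(95), leaving queue <95>
2. #1 put(22), leaving queue <95,22>
3. #3 put(15), leaving queue <95,22,15>
4. #4 put(97) (pending, included), leaving queue <95,22,15,97>
5. #5 take() → 95, leaving queue <22,15,97>
6. #6 put(39), leaving queue <22,15,97,39>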